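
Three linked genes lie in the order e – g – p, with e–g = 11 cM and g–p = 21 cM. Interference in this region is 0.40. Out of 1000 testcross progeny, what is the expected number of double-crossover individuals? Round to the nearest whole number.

14

Map distances give recombination frequencies of 0.110 and 0.210 for the two intervals.
With interference 0.40 (so coincidence = 0.60), expected double-crossover frequency = 0.110 × 0.210 × 0.60 = 0.01386.
Expected number = 0.01386 × 1000 = 13.86 ≈ 14.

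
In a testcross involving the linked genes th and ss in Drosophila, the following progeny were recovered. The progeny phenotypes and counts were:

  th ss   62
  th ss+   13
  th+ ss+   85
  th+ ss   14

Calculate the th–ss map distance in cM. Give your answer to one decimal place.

The two most frequent classes, th+ ss+ (85) and th ss (62), are the parental types, so the F1 was th+ ss+ / th ss.
The recombinant classes are th+ ss and th ss+: 14 + 13 = 27.
Recombination frequency = 27/174 = 0.1552 ≈ 15.5%, i.e. 15.5 cM.

15.5 cM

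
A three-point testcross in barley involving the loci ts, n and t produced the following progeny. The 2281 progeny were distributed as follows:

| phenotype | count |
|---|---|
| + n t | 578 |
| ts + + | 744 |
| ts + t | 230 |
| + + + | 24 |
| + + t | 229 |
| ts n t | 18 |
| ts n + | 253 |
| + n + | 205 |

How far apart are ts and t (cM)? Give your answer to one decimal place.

The two most frequent reciprocal classes, ts + + and + n t, are the parental types, so the F1 was ts + + / + n t.
The two rarest classes, + + + and ts n t, are the double crossovers. Comparing them with the parentals, only the ts allele has switched, so ts is the middle locus and the order is t – ts – n.
Crossovers in the t–ts interval produce the single-crossover classes ts + t and + n + (230 + 205 = 435) plus the double crossovers (42).
RF(t–ts) = (435 + 42) / 2281 = 477/2281 = 0.2091 → 20.9 cM.

20.9 cM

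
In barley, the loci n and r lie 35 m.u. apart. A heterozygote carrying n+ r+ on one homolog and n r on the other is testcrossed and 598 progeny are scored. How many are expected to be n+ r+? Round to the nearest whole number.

A map distance of 35 m.u. corresponds to a recombination frequency of 0.350.
The F1 is n+ r+ / n r, so n+ r+ is a parental gamete class with expected frequency (1 − r)/2 = 0.650/2 = 0.3250.
Expected number = 0.3250 × 598 = 194.35 ≈ 194.

194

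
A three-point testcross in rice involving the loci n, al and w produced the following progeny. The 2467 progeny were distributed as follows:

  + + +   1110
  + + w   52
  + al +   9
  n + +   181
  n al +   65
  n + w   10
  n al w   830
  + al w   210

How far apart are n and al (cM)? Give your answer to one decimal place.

The two most frequent reciprocal classes, n al w and + + +, are the parental types, so the F1 was n al w / + + +.
The two rarest classes, n + w and + al +, are the double crossovers. Comparing them with the parentals, only the al allele has switched, so al is the middle locus and the order is n – al – w.
Crossovers in the n–al interval produce the single-crossover classes + al w and n + + (210 + 181 = 391) plus the double crossovers (19).
RF(n–al) = (391 + 19) / 2467 = 410/2467 = 0.1662 → 16.6 cM.

16.6 cM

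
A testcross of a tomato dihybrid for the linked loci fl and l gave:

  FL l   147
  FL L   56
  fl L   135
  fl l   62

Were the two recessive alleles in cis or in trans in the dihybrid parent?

trans

The two most frequent classes are FL l (147) and fl L (135); these are the parental (non-recombinant) types.
So the F1 carried FL l on one chromosome and fl L on the other — the recessive alleles are on opposite chromosomes (trans / repulsion).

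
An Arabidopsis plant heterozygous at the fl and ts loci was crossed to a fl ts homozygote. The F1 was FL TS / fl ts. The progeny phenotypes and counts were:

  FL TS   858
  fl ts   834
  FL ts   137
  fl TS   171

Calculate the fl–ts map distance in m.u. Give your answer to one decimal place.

The recombinant classes are FL ts and fl TS: 137 + 171 = 308.
Recombination frequency = 308/2000 = 0.1540 ≈ 15.4%, i.e. 15.4 m.u.

15.4 m.u.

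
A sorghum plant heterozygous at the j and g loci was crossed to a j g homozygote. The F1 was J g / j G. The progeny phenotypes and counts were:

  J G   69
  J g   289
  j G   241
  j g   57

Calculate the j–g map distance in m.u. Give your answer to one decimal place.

The recombinant classes are J G and j g: 69 + 57 = 126.
Recombination frequency = 126/656 = 0.1921 ≈ 19.2%, i.e. 19.2 m.u.

19.2 m.u.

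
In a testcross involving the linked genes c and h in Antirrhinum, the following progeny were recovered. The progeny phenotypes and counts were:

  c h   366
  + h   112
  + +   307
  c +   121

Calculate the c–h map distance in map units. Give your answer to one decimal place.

25.7 map units

The two most frequent classes, + + (307) and c h (366), are the parental types, so the F1 was + + / c h.
The recombinant classes are + h and c +: 112 + 121 = 233.
Recombination frequency = 233/906 = 0.2572 ≈ 25.7%, i.e. 25.7 map units.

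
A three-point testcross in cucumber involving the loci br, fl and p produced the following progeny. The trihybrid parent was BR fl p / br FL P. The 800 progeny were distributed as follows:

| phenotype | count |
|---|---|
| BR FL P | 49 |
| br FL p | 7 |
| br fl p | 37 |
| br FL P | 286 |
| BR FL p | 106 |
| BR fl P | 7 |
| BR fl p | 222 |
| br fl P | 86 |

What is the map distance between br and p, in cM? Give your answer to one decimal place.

12.5 cM

The two rarest classes, BR fl P and br FL p, are the double crossovers. Comparing them with the parentals, only the p allele has switched, so p is the middle locus and the order is br – p – fl.
Crossovers in the br–p interval produce the single-crossover classes br fl p and BR FL P (37 + 49 = 86) plus the double crossovers (14).
RF(br–p) = (86 + 14) / 800 = 100/800 = 0.1250 → 12.5 cM.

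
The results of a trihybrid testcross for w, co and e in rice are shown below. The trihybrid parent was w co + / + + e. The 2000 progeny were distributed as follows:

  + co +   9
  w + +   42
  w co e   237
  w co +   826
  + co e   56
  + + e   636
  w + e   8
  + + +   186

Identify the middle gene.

w

The two rarest classes, + co + and w + e, are the double crossovers. Comparing them with the parentals, only the w allele has switched, so w is the middle locus and the order is co – w – e.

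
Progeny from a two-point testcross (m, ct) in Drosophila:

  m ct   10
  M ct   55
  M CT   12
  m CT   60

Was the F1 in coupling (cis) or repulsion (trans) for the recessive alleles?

trans

The two most frequent classes are M ct (55) and m CT (60); these are the parental (non-recombinant) types.
So the F1 carried M ct on one chromosome and m CT on the other — the recessive alleles are on opposite chromosomes (trans / repulsion).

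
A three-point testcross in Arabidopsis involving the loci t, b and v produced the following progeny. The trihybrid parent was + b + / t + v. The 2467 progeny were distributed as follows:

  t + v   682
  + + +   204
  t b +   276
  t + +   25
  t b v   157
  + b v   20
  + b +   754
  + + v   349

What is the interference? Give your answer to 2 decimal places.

The two rarest classes, + b v and t + +, are the double crossovers. Comparing them with the parentals, only the v allele has switched, so v is the middle locus and the order is b – v – t.
b–v: (361 + 45)/2467 = 0.1646; v–t: (625 + 45)/2467 = 0.2716.
Expected DCO frequency = 0.1646 × 0.2716 ≈ 0.04471; observed = 45/2467 ≈ 0.01824.
Coefficient of coincidence = 0.01824/0.04471 ≈ 0.41; interference = 1 − 0.41 = 0.59.

0.59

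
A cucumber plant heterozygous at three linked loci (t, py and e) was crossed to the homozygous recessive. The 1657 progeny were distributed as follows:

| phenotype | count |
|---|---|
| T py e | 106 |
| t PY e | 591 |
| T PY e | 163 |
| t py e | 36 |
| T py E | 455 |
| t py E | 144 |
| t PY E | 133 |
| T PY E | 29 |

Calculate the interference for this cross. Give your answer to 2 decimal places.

The two most frequent reciprocal classes, T py E and t PY e, are the parental types, so the F1 was T py E / t PY e.
The two rarest classes, T PY E and t py e, are the double crossovers. Comparing them with the parentals, only the py allele has switched, so py is the middle locus and the order is t – py – e.
t–py: (307 + 65)/1657 = 0.2245; py–e: (239 + 65)/1657 = 0.1835.
Expected DCO frequency = 0.2245 × 0.1835 ≈ 0.04120; observed = 65/1657 ≈ 0.03923.
Coefficient of coincidence = 0.03923/0.04120 ≈ 0.95; interference = 1 − 0.95 = 0.05.

0.05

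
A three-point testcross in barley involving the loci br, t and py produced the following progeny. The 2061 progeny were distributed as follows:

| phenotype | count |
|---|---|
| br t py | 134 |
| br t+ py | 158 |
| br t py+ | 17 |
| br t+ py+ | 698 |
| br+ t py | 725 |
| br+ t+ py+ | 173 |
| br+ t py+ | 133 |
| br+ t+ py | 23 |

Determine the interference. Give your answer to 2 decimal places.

0.28

The two most frequent reciprocal classes, br+ t py and br t+ py+, are the parental types, so the F1 was br+ t py / br t+ py+.
The two rarest classes, br+ t+ py and br t py+, are the double crossovers. Comparing them with the parentals, only the t allele has switched, so t is the middle locus and the order is py – t – br.
py–t: (291 + 40)/2061 = 0.1606; t–br: (307 + 40)/2061 = 0.1684.
Expected DCO frequency = 0.1606 × 0.1684 ≈ 0.02705; observed = 40/2061 ≈ 0.01941.
Coefficient of coincidence = 0.01941/0.02705 ≈ 0.72; interference = 1 − 0.72 = 0.28.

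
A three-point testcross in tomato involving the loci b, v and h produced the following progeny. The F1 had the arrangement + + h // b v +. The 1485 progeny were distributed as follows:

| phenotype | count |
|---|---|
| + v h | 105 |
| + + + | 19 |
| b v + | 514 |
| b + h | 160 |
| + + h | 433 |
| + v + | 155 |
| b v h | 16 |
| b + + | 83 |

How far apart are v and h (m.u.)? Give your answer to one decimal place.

15.0 m.u.

The two rarest classes, + + + and b v h, are the double crossovers. Comparing them with the parentals, only the h allele has switched, so h is the middle locus and the order is v – h – b.
Crossovers in the v–h interval produce the single-crossover classes + v h and b + + (105 + 83 = 188) plus the double crossovers (35).
RF(v–h) = (188 + 35) / 1485 = 223/1485 = 0.1502 → 15.0 m.u.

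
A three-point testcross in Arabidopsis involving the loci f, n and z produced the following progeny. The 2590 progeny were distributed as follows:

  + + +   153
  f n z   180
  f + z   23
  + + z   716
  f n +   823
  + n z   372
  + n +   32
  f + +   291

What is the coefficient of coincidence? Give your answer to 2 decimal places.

The two most frequent reciprocal classes, + + z and f n +, are the parental types, so the F1 was + + z / f n +.
The two rarest classes, f + z and + n +, are the double crossovers. Comparing them with the parentals, only the f allele has switched, so f is the middle locus and the order is z – f – n.
z–f: (333 + 55)/2590 = 0.1498; f–n: (663 + 55)/2590 = 0.2772.
Expected DCO frequency = 0.1498 × 0.2772 ≈ 0.04152; observed = 55/2590 ≈ 0.02124.
Coefficient of coincidence = 0.02124/0.04152 ≈ 0.51.

0.51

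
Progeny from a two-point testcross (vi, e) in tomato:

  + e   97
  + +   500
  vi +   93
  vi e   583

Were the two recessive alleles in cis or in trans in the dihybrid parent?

The two most frequent classes are + + (500) and vi e (583); these are the parental (non-recombinant) types.
So the F1 carried + + on one chromosome and vi e on the other — the recessive alleles are on the same chromosome (cis / coupling).

cis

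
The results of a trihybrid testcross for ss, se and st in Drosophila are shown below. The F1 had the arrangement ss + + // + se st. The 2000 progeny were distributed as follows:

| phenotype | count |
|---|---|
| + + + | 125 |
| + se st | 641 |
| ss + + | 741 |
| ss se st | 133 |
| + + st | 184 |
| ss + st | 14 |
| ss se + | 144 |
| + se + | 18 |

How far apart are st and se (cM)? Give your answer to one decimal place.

The two rarest classes, ss + st and + se +, are the double crossovers. Comparing them with the parentals, only the st allele has switched, so st is the middle locus and the order is se – st – ss.
Crossovers in the se–st interval produce the single-crossover classes ss se + and + + st (144 + 184 = 328) plus the double crossovers (32).
RF(se–st) = (328 + 32) / 2000 = 360/2000 = 0.1800 → 18.0 cM.

18.0 cM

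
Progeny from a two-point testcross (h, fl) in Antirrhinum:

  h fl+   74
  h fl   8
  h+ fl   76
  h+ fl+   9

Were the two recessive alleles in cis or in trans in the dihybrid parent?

The two most frequent classes are h+ fl (76) and h fl+ (74); these are the parental (non-recombinant) types.
So the F1 carried h+ fl on one chromosome and h fl+ on the other — the recessive alleles are on opposite chromosomes (trans / repulsion).

trans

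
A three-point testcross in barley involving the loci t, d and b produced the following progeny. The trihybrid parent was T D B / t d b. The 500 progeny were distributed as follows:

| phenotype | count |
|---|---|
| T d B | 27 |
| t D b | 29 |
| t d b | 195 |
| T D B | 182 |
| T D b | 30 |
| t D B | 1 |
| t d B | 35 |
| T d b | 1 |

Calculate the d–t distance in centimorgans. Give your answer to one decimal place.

11.6 centimorgans

The two rarest classes, t D B and T d b, are the double crossovers. Comparing them with the parentals, only the t allele has switched, so t is the middle locus and the order is d – t – b.
Crossovers in the d–t interval produce the single-crossover classes T d B and t D b (27 + 29 = 56) plus the double crossovers (2).
RF(d–t) = (56 + 2) / 500 = 58/500 = 0.1160 → 11.6 centimorgans.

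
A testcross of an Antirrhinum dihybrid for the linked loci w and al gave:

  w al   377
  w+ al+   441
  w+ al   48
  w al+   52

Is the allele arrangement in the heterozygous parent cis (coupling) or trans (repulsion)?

The two most frequent classes are w+ al+ (441) and w al (377); these are the parental (non-recombinant) types.
So the F1 carried w+ al+ on one chromosome and w al on the other — the recessive alleles are on the same chromosome (cis / coupling).

cis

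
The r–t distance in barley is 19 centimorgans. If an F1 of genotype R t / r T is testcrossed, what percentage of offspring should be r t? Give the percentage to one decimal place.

A map distance of 19 centimorgans corresponds to a recombination frequency of 0.190.
The F1 is R t / r T, so r t is a recombinant gamete class with expected frequency r/2 = 0.190/2 = 0.0950.
That is 0.0950 = 9.5% of the progeny.

9.5%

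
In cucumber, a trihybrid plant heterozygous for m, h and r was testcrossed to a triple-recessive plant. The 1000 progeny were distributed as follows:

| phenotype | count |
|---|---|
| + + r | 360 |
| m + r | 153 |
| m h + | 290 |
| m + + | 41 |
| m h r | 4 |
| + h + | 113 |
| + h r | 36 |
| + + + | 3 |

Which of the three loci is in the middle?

The two most frequent reciprocal classes, m h + and + + r, are the parental types, so the F1 was m h + / + + r.
The two rarest classes, m h r and + + +, are the double crossovers. Comparing them with the parentals, only the r allele has switched, so r is the middle locus and the order is m – r – h.

r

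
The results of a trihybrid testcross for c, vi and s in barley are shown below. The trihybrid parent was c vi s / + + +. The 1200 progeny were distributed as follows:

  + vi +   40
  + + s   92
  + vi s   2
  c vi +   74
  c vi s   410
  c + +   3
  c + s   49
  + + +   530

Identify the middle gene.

The two rarest classes, + vi s and c + +, are the double crossovers. Comparing them with the parentals, only the c allele has switched, so c is the middle locus and the order is vi – c – s.

c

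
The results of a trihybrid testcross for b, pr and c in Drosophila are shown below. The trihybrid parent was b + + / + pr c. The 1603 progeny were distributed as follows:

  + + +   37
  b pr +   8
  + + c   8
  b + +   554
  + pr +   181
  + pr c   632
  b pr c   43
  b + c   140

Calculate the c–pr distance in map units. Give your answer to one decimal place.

21.0 map units

The two rarest classes, b pr + and + + c, are the double crossovers. Comparing them with the parentals, only the pr allele has switched, so pr is the middle locus and the order is c – pr – b.
Crossovers in the c–pr interval produce the single-crossover classes b + c and + pr + (140 + 181 = 321) plus the double crossovers (16).
RF(c–pr) = (321 + 16) / 1603 = 337/1603 = 0.2102 → 21.0 map units.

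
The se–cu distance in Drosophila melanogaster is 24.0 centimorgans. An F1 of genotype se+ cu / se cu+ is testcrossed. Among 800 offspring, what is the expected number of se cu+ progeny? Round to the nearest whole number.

304

A map distance of 24.0 centimorgans corresponds to a recombination frequency of 0.240.
The F1 is se+ cu / se cu+, so se cu+ is a parental gamete class with expected frequency (1 − r)/2 = 0.760/2 = 0.3800.
Expected number = 0.3800 × 800 = 304.00 ≈ 304.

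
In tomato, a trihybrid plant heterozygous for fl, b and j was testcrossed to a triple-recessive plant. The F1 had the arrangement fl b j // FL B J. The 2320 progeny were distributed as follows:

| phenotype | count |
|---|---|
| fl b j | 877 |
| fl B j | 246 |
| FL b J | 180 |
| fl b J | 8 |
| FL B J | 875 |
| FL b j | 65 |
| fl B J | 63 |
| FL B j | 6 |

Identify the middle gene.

j

The two rarest classes, fl b J and FL B j, are the double crossovers. Comparing them with the parentals, only the j allele has switched, so j is the middle locus and the order is b – j – fl.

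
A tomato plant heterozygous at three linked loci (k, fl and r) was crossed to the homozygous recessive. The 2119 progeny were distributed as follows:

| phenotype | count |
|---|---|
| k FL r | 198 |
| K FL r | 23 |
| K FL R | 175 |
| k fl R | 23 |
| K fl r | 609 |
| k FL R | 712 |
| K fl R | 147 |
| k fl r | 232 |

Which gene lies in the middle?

The two most frequent reciprocal classes, K fl r and k FL R, are the parental types, so the F1 was K fl r / k FL R.
The two rarest classes, K FL r and k fl R, are the double crossovers. Comparing them with the parentals, only the fl allele has switched, so fl is the middle locus and the order is k – fl – r.

fl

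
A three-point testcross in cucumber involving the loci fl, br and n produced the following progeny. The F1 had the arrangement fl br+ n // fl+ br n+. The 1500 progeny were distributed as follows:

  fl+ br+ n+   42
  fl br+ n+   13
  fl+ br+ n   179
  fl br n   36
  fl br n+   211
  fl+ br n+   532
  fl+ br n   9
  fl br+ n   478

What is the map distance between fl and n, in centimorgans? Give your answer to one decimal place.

The two rarest classes, fl br+ n+ and fl+ br n, are the double crossovers. Comparing them with the parentals, only the n allele has switched, so n is the middle locus and the order is br – n – fl.
Crossovers in the n–fl interval produce the single-crossover classes fl+ br+ n and fl br n+ (179 + 211 = 390) plus the double crossovers (22).
RF(n–fl) = (390 + 22) / 1500 = 412/1500 = 0.2747 → 27.5 centimorgans.

27.5 centimorgans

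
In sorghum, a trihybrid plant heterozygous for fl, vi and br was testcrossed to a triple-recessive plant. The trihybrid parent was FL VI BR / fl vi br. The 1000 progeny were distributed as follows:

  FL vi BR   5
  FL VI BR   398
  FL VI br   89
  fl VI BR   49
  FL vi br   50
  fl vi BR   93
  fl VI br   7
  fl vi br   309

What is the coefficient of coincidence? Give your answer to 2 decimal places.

0.56

The two rarest classes, FL vi BR and fl VI br, are the double crossovers. Comparing them with the parentals, only the vi allele has switched, so vi is the middle locus and the order is br – vi – fl.
br–vi: (182 + 12)/1000 = 0.1940; vi–fl: (99 + 12)/1000 = 0.1110.
Expected DCO frequency = 0.1940 × 0.1110 ≈ 0.02153; observed = 12/1000 ≈ 0.01200.
Coefficient of coincidence = 0.01200/0.02153 ≈ 0.56.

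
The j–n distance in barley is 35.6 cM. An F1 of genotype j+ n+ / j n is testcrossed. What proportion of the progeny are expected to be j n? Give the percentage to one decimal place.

32.2%

A map distance of 35.6 cM corresponds to a recombination frequency of 0.356.
The F1 is j+ n+ / j n, so j n is a parental gamete class with expected frequency (1 − r)/2 = 0.644/2 = 0.3220.
That is 0.3220 = 32.2% of the progeny.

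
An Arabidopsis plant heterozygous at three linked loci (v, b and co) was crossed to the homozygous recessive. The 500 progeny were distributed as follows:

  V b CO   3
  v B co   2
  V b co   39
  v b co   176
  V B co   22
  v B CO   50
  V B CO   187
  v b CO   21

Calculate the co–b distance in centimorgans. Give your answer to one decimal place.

The two most frequent reciprocal classes, v b co and V B CO, are the parental types, so the F1 was v b co / V B CO.
The two rarest classes, v B co and V b CO, are the double crossovers. Comparing them with the parentals, only the b allele has switched, so b is the middle locus and the order is v – b – co.
Crossovers in the b–co interval produce the single-crossover classes v b CO and V B co (21 + 22 = 43) plus the double crossovers (5).
RF(b–co) = (43 + 5) / 500 = 48/500 = 0.0960 → 9.6 centimorgans.

9.6 centimorgans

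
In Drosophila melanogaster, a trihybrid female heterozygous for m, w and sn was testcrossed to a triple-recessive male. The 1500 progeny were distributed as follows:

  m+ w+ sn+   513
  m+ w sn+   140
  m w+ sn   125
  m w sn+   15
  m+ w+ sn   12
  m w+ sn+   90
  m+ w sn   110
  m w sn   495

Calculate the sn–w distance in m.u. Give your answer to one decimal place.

The two most frequent reciprocal classes, m+ w+ sn+ and m w sn, are the parental types, so the F1 was m+ w+ sn+ / m w sn.
The two rarest classes, m+ w+ sn and m w sn+, are the double crossovers. Comparing them with the parentals, only the sn allele has switched, so sn is the middle locus and the order is w – sn – m.
Crossovers in the w–sn interval produce the single-crossover classes m+ w sn+ and m w+ sn (140 + 125 = 265) plus the double crossovers (27).
RF(w–sn) = (265 + 27) / 1500 = 292/1500 = 0.1947 → 19.5 m.u.

19.5 m.u.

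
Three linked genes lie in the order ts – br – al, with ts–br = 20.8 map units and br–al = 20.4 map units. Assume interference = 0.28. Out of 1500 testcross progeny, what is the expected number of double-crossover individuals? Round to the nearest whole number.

46

Map distances give recombination frequencies of 0.208 and 0.204 for the two intervals.
With interference 0.28 (so coincidence = 0.72), expected double-crossover frequency = 0.208 × 0.204 × 0.72 = 0.03055.
Expected number = 0.03055 × 1500 = 45.83 ≈ 46.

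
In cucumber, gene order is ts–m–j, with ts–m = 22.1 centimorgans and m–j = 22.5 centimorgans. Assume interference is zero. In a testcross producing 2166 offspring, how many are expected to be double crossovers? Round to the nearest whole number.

108

Map distances give recombination frequencies of 0.221 and 0.225 for the two intervals.
With no interference, expected double-crossover frequency = 0.221 × 0.225 = 0.04972.
Expected number = 0.04972 × 2166 = 107.70 ≈ 108.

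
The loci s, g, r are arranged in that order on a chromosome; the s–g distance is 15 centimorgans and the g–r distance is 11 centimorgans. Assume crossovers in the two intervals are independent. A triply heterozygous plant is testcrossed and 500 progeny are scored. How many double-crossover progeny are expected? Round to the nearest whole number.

Map distances give recombination frequencies of 0.150 and 0.110 for the two intervals.
With no interference, expected double-crossover frequency = 0.150 × 0.110 = 0.01650.
Expected number = 0.01650 × 500 = 8.25 ≈ 8.

8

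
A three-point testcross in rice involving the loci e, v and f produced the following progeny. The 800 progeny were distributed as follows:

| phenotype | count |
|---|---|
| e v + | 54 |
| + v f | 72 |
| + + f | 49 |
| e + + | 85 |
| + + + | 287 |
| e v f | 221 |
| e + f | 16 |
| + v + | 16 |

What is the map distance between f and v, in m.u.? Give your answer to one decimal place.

The two most frequent reciprocal classes, e v f and + + +, are the parental types, so the F1 was e v f / + + +.
The two rarest classes, e + f and + v +, are the double crossovers. Comparing them with the parentals, only the v allele has switched, so v is the middle locus and the order is f – v – e.
Crossovers in the f–v interval produce the single-crossover classes e v + and + + f (54 + 49 = 103) plus the double crossovers (32).
RF(f–v) = (103 + 32) / 800 = 135/800 = 0.1688 → 16.9 m.u.

16.9 m.u.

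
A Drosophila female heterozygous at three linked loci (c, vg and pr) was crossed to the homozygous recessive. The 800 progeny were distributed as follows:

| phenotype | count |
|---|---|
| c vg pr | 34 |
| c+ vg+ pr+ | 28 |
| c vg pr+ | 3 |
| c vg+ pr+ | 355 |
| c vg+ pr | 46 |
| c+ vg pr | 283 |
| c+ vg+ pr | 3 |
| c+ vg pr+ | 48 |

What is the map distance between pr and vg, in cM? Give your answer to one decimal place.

The two most frequent reciprocal classes, c+ vg pr and c vg+ pr+, are the parental types, so the F1 was c+ vg pr / c vg+ pr+.
The two rarest classes, c+ vg+ pr and c vg pr+, are the double crossovers. Comparing them with the parentals, only the vg allele has switched, so vg is the middle locus and the order is pr – vg – c.
Crossovers in the pr–vg interval produce the single-crossover classes c+ vg pr+ and c vg+ pr (48 + 46 = 94) plus the double crossovers (6).
RF(pr–vg) = (94 + 6) / 800 = 100/800 = 0.1250 → 12.5 cM.

12.5 cM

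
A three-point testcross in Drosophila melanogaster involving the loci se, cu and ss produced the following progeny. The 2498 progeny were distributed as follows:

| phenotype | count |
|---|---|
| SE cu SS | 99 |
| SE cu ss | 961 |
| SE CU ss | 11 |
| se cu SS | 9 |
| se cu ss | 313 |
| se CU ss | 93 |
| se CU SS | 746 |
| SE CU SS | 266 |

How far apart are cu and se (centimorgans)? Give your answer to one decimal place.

24.0 centimorgans

The two most frequent reciprocal classes, se CU SS and SE cu ss, are the parental types, so the F1 was se CU SS / SE cu ss.
The two rarest classes, se cu SS and SE CU ss, are the double crossovers. Comparing them with the parentals, only the cu allele has switched, so cu is the middle locus and the order is ss – cu – se.
Crossovers in the cu–se interval produce the single-crossover classes SE CU SS and se cu ss (266 + 313 = 579) plus the double crossovers (20).
RF(cu–se) = (579 + 20) / 2498 = 599/2498 = 0.2398 → 24.0 centimorgans.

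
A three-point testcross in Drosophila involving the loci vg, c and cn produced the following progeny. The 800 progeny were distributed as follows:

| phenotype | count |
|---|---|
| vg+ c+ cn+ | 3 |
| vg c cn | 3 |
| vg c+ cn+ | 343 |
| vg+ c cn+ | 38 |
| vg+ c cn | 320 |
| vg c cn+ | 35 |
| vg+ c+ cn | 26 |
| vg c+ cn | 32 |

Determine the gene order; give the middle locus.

The two most frequent reciprocal classes, vg+ c cn and vg c+ cn+, are the parental types, so the F1 was vg+ c cn / vg c+ cn+.
The two rarest classes, vg c cn and vg+ c+ cn+, are the double crossovers. Comparing them with the parentals, only the vg allele has switched, so vg is the middle locus and the order is c – vg – cn.

vg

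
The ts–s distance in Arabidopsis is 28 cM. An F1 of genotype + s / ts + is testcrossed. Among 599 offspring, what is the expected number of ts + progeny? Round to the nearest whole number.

216

A map distance of 28 cM corresponds to a recombination frequency of 0.280.
The F1 is + s / ts +, so ts + is a parental gamete class with expected frequency (1 − r)/2 = 0.720/2 = 0.3600.
Expected number = 0.3600 × 599 = 215.64 ≈ 216.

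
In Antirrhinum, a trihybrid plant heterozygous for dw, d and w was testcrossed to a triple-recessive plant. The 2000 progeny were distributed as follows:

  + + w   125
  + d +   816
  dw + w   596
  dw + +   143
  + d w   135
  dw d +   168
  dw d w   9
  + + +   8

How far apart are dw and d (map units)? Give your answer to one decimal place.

15.5 map units

The two most frequent reciprocal classes, dw + w and + d +, are the parental types, so the F1 was dw + w / + d +.
The two rarest classes, dw d w and + + +, are the double crossovers. Comparing them with the parentals, only the d allele has switched, so d is the middle locus and the order is dw – d – w.
Crossovers in the dw–d interval produce the single-crossover classes + + w and dw d + (125 + 168 = 293) plus the double crossovers (17).
RF(dw–d) = (293 + 17) / 2000 = 310/2000 = 0.1550 → 15.5 map units.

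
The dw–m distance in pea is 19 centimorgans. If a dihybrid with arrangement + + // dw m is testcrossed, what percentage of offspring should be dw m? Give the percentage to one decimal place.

40.5%

A map distance of 19 centimorgans corresponds to a recombination frequency of 0.190.
The F1 is + + / dw m, so dw m is a parental gamete class with expected frequency (1 − r)/2 = 0.810/2 = 0.4050.
That is 0.4050 = 40.5% of the progeny.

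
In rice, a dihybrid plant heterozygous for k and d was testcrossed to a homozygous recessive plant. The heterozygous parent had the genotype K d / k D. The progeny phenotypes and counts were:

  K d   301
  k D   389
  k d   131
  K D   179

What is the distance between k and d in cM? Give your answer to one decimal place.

31.0 cM

The recombinant classes are K D and k d: 179 + 131 = 310.
Recombination frequency = 310/1000 = 0.3100 ≈ 31.0%, i.e. 31.0 cM.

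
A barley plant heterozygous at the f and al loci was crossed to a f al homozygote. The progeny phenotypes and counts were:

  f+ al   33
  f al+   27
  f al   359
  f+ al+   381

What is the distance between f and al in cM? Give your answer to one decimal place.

The two most frequent classes, f+ al+ (381) and f al (359), are the parental types, so the F1 was f+ al+ / f al.
The recombinant classes are f+ al and f al+: 33 + 27 = 60.
Recombination frequency = 60/800 = 0.0750 ≈ 7.5%, i.e. 7.5 cM.

7.5 cM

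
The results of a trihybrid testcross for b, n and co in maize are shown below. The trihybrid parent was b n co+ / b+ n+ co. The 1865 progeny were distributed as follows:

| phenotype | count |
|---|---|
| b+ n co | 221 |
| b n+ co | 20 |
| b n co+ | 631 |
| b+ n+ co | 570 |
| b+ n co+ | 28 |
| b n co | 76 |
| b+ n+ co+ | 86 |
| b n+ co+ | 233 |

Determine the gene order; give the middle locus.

b

The two rarest classes, b+ n co+ and b n+ co, are the double crossovers. Comparing them with the parentals, only the b allele has switched, so b is the middle locus and the order is n – b – co.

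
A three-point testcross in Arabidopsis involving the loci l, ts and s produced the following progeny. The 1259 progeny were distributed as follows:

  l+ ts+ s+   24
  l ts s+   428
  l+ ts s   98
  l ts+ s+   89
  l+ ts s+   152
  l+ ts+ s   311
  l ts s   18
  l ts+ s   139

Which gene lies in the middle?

The two most frequent reciprocal classes, l ts s+ and l+ ts+ s, are the parental types, so the F1 was l ts s+ / l+ ts+ s.
The two rarest classes, l ts s and l+ ts+ s+, are the double crossovers. Comparing them with the parentals, only the s allele has switched, so s is the middle locus and the order is ts – s – l.

s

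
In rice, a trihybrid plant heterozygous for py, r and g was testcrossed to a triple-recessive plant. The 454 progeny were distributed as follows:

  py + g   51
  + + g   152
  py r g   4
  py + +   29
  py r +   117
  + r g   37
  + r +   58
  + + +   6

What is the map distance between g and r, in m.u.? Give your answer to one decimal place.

16.7 m.u.

The two most frequent reciprocal classes, py r + and + + g, are the parental types, so the F1 was py r + / + + g.
The two rarest classes, py r g and + + +, are the double crossovers. Comparing them with the parentals, only the g allele has switched, so g is the middle locus and the order is py – g – r.
Crossovers in the g–r interval produce the single-crossover classes py + + and + r g (29 + 37 = 66) plus the double crossovers (10).
RF(g–r) = (66 + 10) / 454 = 76/454 = 0.1674 → 16.7 m.u.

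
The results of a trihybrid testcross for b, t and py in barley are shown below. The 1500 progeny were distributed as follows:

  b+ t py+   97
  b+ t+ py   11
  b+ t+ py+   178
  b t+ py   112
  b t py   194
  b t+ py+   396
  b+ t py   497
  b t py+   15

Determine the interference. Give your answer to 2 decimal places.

0.58

The two most frequent reciprocal classes, b+ t py and b t+ py+, are the parental types, so the F1 was b+ t py / b t+ py+.
The two rarest classes, b+ t+ py and b t py+, are the double crossovers. Comparing them with the parentals, only the t allele has switched, so t is the middle locus and the order is py – t – b.
py–t: (209 + 26)/1500 = 0.1567; t–b: (372 + 26)/1500 = 0.2653.
Expected DCO frequency = 0.1567 × 0.2653 ≈ 0.04157; observed = 26/1500 ≈ 0.01733.
Coefficient of coincidence = 0.01733/0.04157 ≈ 0.42; interference = 1 − 0.42 = 0.58.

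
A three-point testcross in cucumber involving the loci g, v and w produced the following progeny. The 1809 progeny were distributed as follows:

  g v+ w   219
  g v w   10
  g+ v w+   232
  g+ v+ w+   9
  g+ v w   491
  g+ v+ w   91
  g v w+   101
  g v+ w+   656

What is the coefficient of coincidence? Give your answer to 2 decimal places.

The two most frequent reciprocal classes, g v+ w+ and g+ v w, are the parental types, so the F1 was g v+ w+ / g+ v w.
The two rarest classes, g+ v+ w+ and g v w, are the double crossovers. Comparing them with the parentals, only the g allele has switched, so g is the middle locus and the order is w – g – v.
w–g: (451 + 19)/1809 = 0.2598; g–v: (192 + 19)/1809 = 0.1166.
Expected DCO frequency = 0.2598 × 0.1166 ≈ 0.03029; observed = 19/1809 ≈ 0.01050.
Coefficient of coincidence = 0.01050/0.03029 ≈ 0.35.

0.35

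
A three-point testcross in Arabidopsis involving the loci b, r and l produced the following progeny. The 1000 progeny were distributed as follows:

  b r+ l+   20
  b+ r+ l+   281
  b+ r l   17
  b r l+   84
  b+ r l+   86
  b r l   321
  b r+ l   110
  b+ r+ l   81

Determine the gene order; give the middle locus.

The two most frequent reciprocal classes, b r l and b+ r+ l+, are the parental types, so the F1 was b r l / b+ r+ l+.
The two rarest classes, b+ r l and b r+ l+, are the double crossovers. Comparing them with the parentals, only the b allele has switched, so b is the middle locus and the order is l – b – r.

b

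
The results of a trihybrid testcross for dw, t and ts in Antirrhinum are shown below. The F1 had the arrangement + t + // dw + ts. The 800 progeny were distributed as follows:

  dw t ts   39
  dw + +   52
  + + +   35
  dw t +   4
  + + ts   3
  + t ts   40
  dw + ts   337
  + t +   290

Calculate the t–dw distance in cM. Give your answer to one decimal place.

The two rarest classes, dw t + and + + ts, are the double crossovers. Comparing them with the parentals, only the dw allele has switched, so dw is the middle locus and the order is t – dw – ts.
Crossovers in the t–dw interval produce the single-crossover classes + + + and dw t ts (35 + 39 = 74) plus the double crossovers (7).
RF(t–dw) = (74 + 7) / 800 = 81/800 = 0.1013 → 10.1 cM.

10.1 cM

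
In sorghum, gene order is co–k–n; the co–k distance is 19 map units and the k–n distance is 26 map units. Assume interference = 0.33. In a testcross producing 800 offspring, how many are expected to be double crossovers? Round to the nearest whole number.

Map distances give recombination frequencies of 0.190 and 0.260 for the two intervals.
With interference 0.33 (so coincidence = 0.67), expected double-crossover frequency = 0.190 × 0.260 × 0.67 = 0.03310.
Expected number = 0.03310 × 800 = 26.48 ≈ 26.

26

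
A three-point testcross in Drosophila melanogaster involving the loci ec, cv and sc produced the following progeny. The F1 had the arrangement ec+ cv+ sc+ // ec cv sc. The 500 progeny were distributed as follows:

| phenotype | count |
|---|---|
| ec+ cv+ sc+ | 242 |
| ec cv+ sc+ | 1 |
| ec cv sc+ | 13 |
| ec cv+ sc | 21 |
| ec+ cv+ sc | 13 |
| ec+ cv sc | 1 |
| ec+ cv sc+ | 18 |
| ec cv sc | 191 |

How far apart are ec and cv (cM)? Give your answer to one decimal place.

The two rarest classes, ec cv+ sc+ and ec+ cv sc, are the double crossovers. Comparing them with the parentals, only the ec allele has switched, so ec is the middle locus and the order is sc – ec – cv.
Crossovers in the ec–cv interval produce the single-crossover classes ec+ cv sc+ and ec cv+ sc (18 + 21 = 39) plus the double crossovers (2).
RF(ec–cv) = (39 + 2) / 500 = 41/500 = 0.0820 → 8.2 cM.

8.2 cM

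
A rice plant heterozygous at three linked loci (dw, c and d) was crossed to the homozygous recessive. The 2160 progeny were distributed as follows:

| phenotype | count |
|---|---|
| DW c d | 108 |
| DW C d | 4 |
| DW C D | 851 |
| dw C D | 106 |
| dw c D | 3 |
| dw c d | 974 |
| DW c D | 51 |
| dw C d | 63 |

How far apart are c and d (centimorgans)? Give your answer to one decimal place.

The two most frequent reciprocal classes, DW C D and dw c d, are the parental types, so the F1 was DW C D / dw c d.
The two rarest classes, DW C d and dw c D, are the double crossovers. Comparing them with the parentals, only the d allele has switched, so d is the middle locus and the order is dw – d – c.
Crossovers in the d–c interval produce the single-crossover classes DW c D and dw C d (51 + 63 = 114) plus the double crossovers (7).
RF(d–c) = (114 + 7) / 2160 = 121/2160 = 0.0560 → 5.6 centimorgans.

5.6 centimorgans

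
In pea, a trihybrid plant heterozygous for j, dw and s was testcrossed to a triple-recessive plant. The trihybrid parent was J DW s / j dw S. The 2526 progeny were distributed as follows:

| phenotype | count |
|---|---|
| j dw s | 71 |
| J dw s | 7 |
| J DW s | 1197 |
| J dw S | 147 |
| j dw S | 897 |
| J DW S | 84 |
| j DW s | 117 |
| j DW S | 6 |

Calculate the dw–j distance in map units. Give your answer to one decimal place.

The two rarest classes, J dw s and j DW S, are the double crossovers. Comparing them with the parentals, only the dw allele has switched, so dw is the middle locus and the order is s – dw – j.
Crossovers in the dw–j interval produce the single-crossover classes j DW s and J dw S (117 + 147 = 264) plus the double crossovers (13).
RF(dw–j) = (264 + 13) / 2526 = 277/2526 = 0.1097 → 11.0 map units.

11.0 map units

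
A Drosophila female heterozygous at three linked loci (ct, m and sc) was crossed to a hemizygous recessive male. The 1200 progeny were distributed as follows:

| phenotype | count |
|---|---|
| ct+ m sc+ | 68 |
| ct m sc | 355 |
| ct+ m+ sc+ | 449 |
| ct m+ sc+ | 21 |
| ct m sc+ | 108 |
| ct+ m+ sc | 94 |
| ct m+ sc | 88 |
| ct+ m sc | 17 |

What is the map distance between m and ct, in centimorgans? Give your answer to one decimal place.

16.2 centimorgans

The two most frequent reciprocal classes, ct+ m+ sc+ and ct m sc, are the parental types, so the F1 was ct+ m+ sc+ / ct m sc.
The two rarest classes, ct m+ sc+ and ct+ m sc, are the double crossovers. Comparing them with the parentals, only the ct allele has switched, so ct is the middle locus and the order is sc – ct – m.
Crossovers in the ct–m interval produce the single-crossover classes ct+ m sc+ and ct m+ sc (68 + 88 = 156) plus the double crossovers (38).
RF(ct–m) = (156 + 38) / 1200 = 194/1200 = 0.1617 → 16.2 centimorgans.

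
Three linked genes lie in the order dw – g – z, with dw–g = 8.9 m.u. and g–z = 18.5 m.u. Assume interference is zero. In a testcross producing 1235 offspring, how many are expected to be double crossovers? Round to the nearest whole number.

Map distances give recombination frequencies of 0.089 and 0.185 for the two intervals.
With no interference, expected double-crossover frequency = 0.089 × 0.185 = 0.01647.
Expected number = 0.01647 × 1235 = 20.33 ≈ 20.

20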